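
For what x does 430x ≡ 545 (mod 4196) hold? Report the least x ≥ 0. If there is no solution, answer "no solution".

gcd(430, 4196):
4196 = 9·430 + 326
430 = 1·326 + 104
326 = 3·104 + 14
104 = 7·14 + 6
14 = 2·6 + 2
6 = 3·2 + 0
gcd = 2, but 2 ∤ 545, so the congruence has no solution.

no solution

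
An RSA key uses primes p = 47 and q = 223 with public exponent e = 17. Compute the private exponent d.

φ(n) = (p−1)(q−1) = 46·222 = 10212.
Need d with 17·d ≡ 1 (mod 10212). Apply the extended Euclidean algorithm:
10212 = 600×17 + 12
17 = 1×12 + 5
12 = 2×5 + 2
5 = 2×2 + 1
2 = 2×1 + 0
Back-substitute:
1 = 5 − 2·2
1 = −2·12 + 5·5
1 = 5·17 − 7·12
1 = −7·10212 + 4205·17
So 17·4205 ≡ 1 (mod 10212), hence d = 4205.

4205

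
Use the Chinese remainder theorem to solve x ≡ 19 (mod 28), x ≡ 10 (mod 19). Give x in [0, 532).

Write x = 19 + 28·k. Then 28·k ≡ 10 − 19 ≡ 10 (mod 19).
Need 28⁻¹ mod 19. Extended Euclid on (19, 9):
19 = 2·9 + 1
9 = 9·1 + 0
Back-substitute:
1 = 19 − 2·9
28⁻¹ ≡ 17 (mod 19), so k ≡ 17·10 ≡ 18 (mod 19).
x = 19 + 28·18 = 523.

523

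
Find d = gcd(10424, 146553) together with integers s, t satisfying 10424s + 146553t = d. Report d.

1

Repeated division:
146553 = 14·10424 + 617
10424 = 16·617 + 552
617 = 1·552 + 65
552 = 8·65 + 32
65 = 2·32 + 1
32 = 32·1 + 0
gcd(10424, 146553) = 1.
Express as a combination:
1 = 65 − 2·32
1 = −2·552 + 17·65
1 = 17·617 − 19·552
1 = −19·10424 + 321·617
1 = 321·146553 − 4513·10424
So 1 = (321)·146553 + (-4513)·10424.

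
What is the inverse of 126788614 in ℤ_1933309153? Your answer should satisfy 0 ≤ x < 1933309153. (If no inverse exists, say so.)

1476491263

Extended Euclidean algorithm:
1933309153 = 15×126788614 + 31479943
126788614 = 4×31479943 + 868842
31479943 = 36×868842 + 201631
868842 = 4×201631 + 62318
201631 = 3×62318 + 14677
62318 = 4×14677 + 3610
14677 = 4×3610 + 237
3610 = 15×237 + 55
237 = 4×55 + 17
55 = 3×17 + 4
17 = 4×4 + 1
4 = 4×1 + 0
gcd = 1, so the inverse exists. Back-substitute:
1 = 17 − 4·4
1 = −4·55 + 13·17
1 = 13·237 − 56·55
1 = −56·3610 + 853·237
1 = 853·14677 − 3468·3610
1 = −3468·62318 + 14725·14677
1 = 14725·201631 − 47643·62318
1 = −47643·868842 + 205297·201631
1 = 205297·31479943 − 7438335·868842
1 = −7438335·126788614 + 29958637·31479943
1 = 29958637·1933309153 − 456817890·126788614
Thus 126788614·(-456817890) ≡ 1 (mod 1933309153); reducing, -456817890 mod 1933309153 = 1476491263.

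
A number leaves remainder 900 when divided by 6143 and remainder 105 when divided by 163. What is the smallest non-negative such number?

37758

Write x = 900 + 6143·k. Then 6143·k ≡ 105 − 900 ≡ 20 (mod 163).
Need 6143⁻¹ mod 163. Extended Euclid on (163, 112):
163 = 1*112 + 51
112 = 2*51 + 10
51 = 5*10 + 1
10 = 10*1 + 0
Back-substitute:
1 = 51 − 5·10
1 = −5·112 + 11·51
1 = 11·163 − 16·112
6143⁻¹ ≡ 147 (mod 163), so k ≡ 147·20 ≡ 6 (mod 163).
x = 900 + 6143·6 = 37758.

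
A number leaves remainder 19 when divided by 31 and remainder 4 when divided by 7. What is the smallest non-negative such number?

81

Write x = 19 + 31·k. Then 31·k ≡ 4 − 19 ≡ 6 (mod 7).
Need 31⁻¹ mod 7. Extended Euclid on (7, 3):
7 = 2*3 + 1
3 = 3*1 + 0
Back-substitute:
1 = 7 − 2·3
31⁻¹ ≡ 5 (mod 7), so k ≡ 5·6 ≡ 2 (mod 7).
x = 19 + 31·2 = 81.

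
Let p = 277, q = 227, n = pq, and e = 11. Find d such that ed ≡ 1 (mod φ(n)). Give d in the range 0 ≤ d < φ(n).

51035

φ(n) = (p−1)(q−1) = 276·226 = 62376.
Need d with 11·d ≡ 1 (mod 62376). Apply the extended Euclidean algorithm:
62376 = 5670×11 + 6
11 = 1×6 + 5
6 = 1×5 + 1
5 = 5×1 + 0
Back-substitute:
1 = 6 − 5
1 = −11 + 2·6
1 = 2·62376 − 11341·11
So 11·(-11341) ≡ 1 (mod 62376), hence d ≡ -11341 ≡ 51035 (mod 62376).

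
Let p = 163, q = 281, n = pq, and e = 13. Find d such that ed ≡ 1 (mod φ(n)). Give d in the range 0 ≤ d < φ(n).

φ(n) = (p−1)(q−1) = 162·280 = 45360.
Need d with 13·d ≡ 1 (mod 45360). Apply the extended Euclidean algorithm:
45360 = 3489*13 + 3
13 = 4*3 + 1
3 = 3*1 + 0
Back-substitute:
1 = 13 − 4·3
1 = −4·45360 + 13957·13
So 13·13957 ≡ 1 (mod 45360), hence d = 13957.

13957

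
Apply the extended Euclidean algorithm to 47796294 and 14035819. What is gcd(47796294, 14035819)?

Apply Euclid's algorithm to 47796294 and 14035819:
47796294 = 3×14035819 + 5688837
14035819 = 2×5688837 + 2658145
5688837 = 2×2658145 + 372547
2658145 = 7×372547 + 50316
372547 = 7×50316 + 20335
50316 = 2×20335 + 9646
20335 = 2×9646 + 1043
9646 = 9×1043 + 259
1043 = 4×259 + 7
259 = 37×7 + 0
gcd(47796294, 14035819) = 7.
Working backward:
7 = 1043 − 4·259
7 = −4·9646 + 37·1043
7 = 37·20335 − 78·9646
7 = −78·50316 + 193·20335
7 = 193·372547 − 1429·50316
7 = −1429·2658145 + 10196·372547
7 = 10196·5688837 − 21821·2658145
7 = −21821·14035819 + 53838·5688837
7 = 53838·47796294 − 183335·14035819
So 7 = (53838)·47796294 + (-183335)·14035819.

7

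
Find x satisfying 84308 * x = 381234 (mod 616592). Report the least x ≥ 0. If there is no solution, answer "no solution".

no solution

gcd(84308, 616592):
616592 = 7*84308 + 26436
84308 = 3*26436 + 5000
26436 = 5*5000 + 1436
5000 = 3*1436 + 692
1436 = 2*692 + 52
692 = 13*52 + 16
52 = 3*16 + 4
16 = 4*4 + 0
gcd = 4, but 4 ∤ 381234, so the congruence has no solution.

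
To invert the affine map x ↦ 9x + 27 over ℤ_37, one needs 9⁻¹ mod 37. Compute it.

gcd(37, 9) by repeated division:
37 = 4*9 + 1
9 = 9*1 + 0
gcd = 1, so the inverse exists. Back-substitute:
1 = 37 − 4·9
So 9·(-4) ≡ 1 (mod 37), and -4 ≡ 33 (mod 37).

33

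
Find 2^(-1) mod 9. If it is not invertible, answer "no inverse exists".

5

Extended Euclidean algorithm:
9 = 4*2 + 1
2 = 2*1 + 0
The gcd is 1. Working backward:
1 = 9 − 4·2
So 2·(-4) ≡ 1 (mod 9), and -4 ≡ 5 (mod 9).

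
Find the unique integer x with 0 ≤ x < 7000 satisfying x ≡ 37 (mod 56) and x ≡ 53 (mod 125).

Write x = 37 + 56·k. Then 56·k ≡ 53 − 37 ≡ 16 (mod 125).
Need 56⁻¹ mod 125. Extended Euclid on (125, 56):
125 = 2·56 + 13
56 = 4·13 + 4
13 = 3·4 + 1
4 = 4·1 + 0
Back-substitute:
1 = 13 − 3·4
1 = −3·56 + 13·13
1 = 13·125 − 29·56
56⁻¹ ≡ 96 (mod 125), so k ≡ 96·16 ≡ 36 (mod 125).
x = 37 + 56·36 = 2053.

2053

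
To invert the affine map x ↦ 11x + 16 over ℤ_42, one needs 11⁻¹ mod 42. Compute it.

gcd(42, 11) by repeated division:
42 = 3·11 + 9
11 = 1·9 + 2
9 = 4·2 + 1
2 = 2·1 + 0
The gcd is 1. Working backward:
1 = 9 − 4·2
1 = −4·11 + 5·9
1 = 5·42 − 19·11
Hence 11⁻¹ ≡ -19 ≡ 23 (mod 42).

23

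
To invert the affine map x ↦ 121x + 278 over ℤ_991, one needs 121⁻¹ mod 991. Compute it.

172

Apply the Euclidean algorithm to 991 and 121:
991 = 8·121 + 23
121 = 5·23 + 6
23 = 3·6 + 5
6 = 1·5 + 1
5 = 5·1 + 0
The gcd is 1. Working backward:
1 = 6 − 5
1 = −23 + 4·6
1 = 4·121 − 21·23
1 = −21·991 + 172·121
So 121·172 ≡ 1 (mod 991).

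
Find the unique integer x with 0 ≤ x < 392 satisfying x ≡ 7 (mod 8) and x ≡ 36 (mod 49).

183

Write x = 7 + 8·k. Then 8·k ≡ 36 − 7 ≡ 29 (mod 49).
Need 8⁻¹ mod 49. Extended Euclid on (49, 8):
49 = 6·8 + 1
8 = 8·1 + 0
Back-substitute:
1 = 49 − 6·8
8⁻¹ ≡ 43 (mod 49), so k ≡ 43·29 ≡ 22 (mod 49).
x = 7 + 8·22 = 183.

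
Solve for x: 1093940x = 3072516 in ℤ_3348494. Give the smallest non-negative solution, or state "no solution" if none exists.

First find gcd(1093940, 3348494):
3348494 = 3×1093940 + 66674
1093940 = 16×66674 + 27156
66674 = 2×27156 + 12362
27156 = 2×12362 + 2432
12362 = 5×2432 + 202
2432 = 12×202 + 8
202 = 25×8 + 2
8 = 4×2 + 0
gcd = 2 and 2 | 3072516, so solutions exist. Divide through by 2: 546970x ≡ 1536258 (mod 1674247).
Now find 546970⁻¹ mod 1674247:
1674247 = 3*546970 + 33337
546970 = 16*33337 + 13578
33337 = 2*13578 + 6181
13578 = 2*6181 + 1216
6181 = 5*1216 + 101
1216 = 12*101 + 4
101 = 25*4 + 1
4 = 4*1 + 0
Back-substitute:
1 = 101 − 25·4
1 = −25·1216 + 301·101
1 = 301·6181 − 1530·1216
1 = −1530·13578 + 3361·6181
1 = 3361·33337 − 8252·13578
1 = −8252·546970 + 135393·33337
1 = 135393·1674247 − 414431·546970
So 546970·(-414431) ≡ 1 (mod 1674247), i.e. 546970⁻¹ ≡ 1259816.
Then x ≡ 1259816·1536258 ≡ 1338727 (mod 1674247); the smallest non-negative solution is x = 1338727.

1338727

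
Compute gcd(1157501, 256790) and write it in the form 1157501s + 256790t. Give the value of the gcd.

Repeated division:
1157501 = 4×256790 + 130341
256790 = 1×130341 + 126449
130341 = 1×126449 + 3892
126449 = 32×3892 + 1905
3892 = 2×1905 + 82
1905 = 23×82 + 19
82 = 4×19 + 6
19 = 3×6 + 1
6 = 6×1 + 0
gcd(1157501, 256790) = 1.
Express as a combination:
1 = 19 − 3·6
1 = −3·82 + 13·19
1 = 13·1905 − 302·82
1 = −302·3892 + 617·1905
1 = 617·126449 − 20046·3892
1 = −20046·130341 + 20663·126449
1 = 20663·256790 − 40709·130341
1 = −40709·1157501 + 183499·256790
So 1 = (-40709)·1157501 + (183499)·256790.

1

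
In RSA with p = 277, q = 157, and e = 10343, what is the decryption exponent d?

27383

φ(n) = (p−1)(q−1) = 276·156 = 43056.
Need d with 10343·d ≡ 1 (mod 43056). Apply the extended Euclidean algorithm:
43056 = 4·10343 + 1684
10343 = 6·1684 + 239
1684 = 7·239 + 11
239 = 21·11 + 8
11 = 1·8 + 3
8 = 2·3 + 2
3 = 1·2 + 1
2 = 2·1 + 0
Back-substitute:
1 = 3 − 2
1 = −8 + 3·3
1 = 3·11 − 4·8
1 = −4·239 + 87·11
1 = 87·1684 − 613·239
1 = −613·10343 + 3765·1684
1 = 3765·43056 − 15673·10343
So 10343·(-15673) ≡ 1 (mod 43056), hence d ≡ -15673 ≡ 27383 (mod 43056).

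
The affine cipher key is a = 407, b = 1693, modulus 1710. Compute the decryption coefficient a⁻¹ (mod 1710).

563

gcd(1710, 407) by repeated division:
1710 = 4*407 + 82
407 = 4*82 + 79
82 = 1*79 + 3
79 = 26*3 + 1
3 = 3*1 + 0
gcd = 1, so the inverse exists. Back-substitute:
1 = 79 − 26·3
1 = −26·82 + 27·79
1 = 27·407 − 134·82
1 = −134·1710 + 563·407
So 407·563 ≡ 1 (mod 1710).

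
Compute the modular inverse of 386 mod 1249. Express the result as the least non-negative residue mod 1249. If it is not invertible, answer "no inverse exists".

gcd(1249, 386) by repeated division:
1249 = 3*386 + 91
386 = 4*91 + 22
91 = 4*22 + 3
22 = 7*3 + 1
3 = 3*1 + 0
gcd = 1, so the inverse exists. Back-substitute:
1 = 22 − 7·3
1 = −7·91 + 29·22
1 = 29·386 − 123·91
1 = −123·1249 + 398·386
So 386·398 ≡ 1 (mod 1249).

398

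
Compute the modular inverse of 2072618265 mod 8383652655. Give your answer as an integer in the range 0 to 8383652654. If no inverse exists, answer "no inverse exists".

Euclidean algorithm on 8383652655, 2072618265:
8383652655 = 4*2072618265 + 93179595
2072618265 = 22*93179595 + 22667175
93179595 = 4*22667175 + 2510895
22667175 = 9*2510895 + 69120
2510895 = 36*69120 + 22575
69120 = 3*22575 + 1395
22575 = 16*1395 + 255
1395 = 5*255 + 120
255 = 2*120 + 15
120 = 8*15 + 0
Since gcd = 15 > 1, 2072618265 is not a unit mod 8383652655.

no inverse exists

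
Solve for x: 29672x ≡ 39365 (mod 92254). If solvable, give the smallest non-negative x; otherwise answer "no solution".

no solution

gcd(29672, 92254):
92254 = 3*29672 + 3238
29672 = 9*3238 + 530
3238 = 6*530 + 58
530 = 9*58 + 8
58 = 7*8 + 2
8 = 4*2 + 0
gcd = 2, but 2 ∤ 39365, so the congruence has no solution.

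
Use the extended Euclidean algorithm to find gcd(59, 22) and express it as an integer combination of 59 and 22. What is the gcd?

1

Apply Euclid's algorithm to 59 and 22:
59 = 2×22 + 15
22 = 1×15 + 7
15 = 2×7 + 1
7 = 7×1 + 0
gcd(59, 22) = 1.
Express as a combination:
1 = 15 − 2·7
1 = −2·22 + 3·15
1 = 3·59 − 8·22
So 1 = (3)·59 + (-8)·22.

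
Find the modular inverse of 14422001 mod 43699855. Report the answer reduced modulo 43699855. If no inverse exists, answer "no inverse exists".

gcd(43699855, 14422001) by repeated division:
43699855 = 3*14422001 + 433852
14422001 = 33*433852 + 104885
433852 = 4*104885 + 14312
104885 = 7*14312 + 4701
14312 = 3*4701 + 209
4701 = 22*209 + 103
209 = 2*103 + 3
103 = 34*3 + 1
3 = 3*1 + 0
gcd = 1, so the inverse exists. Back-substitute:
1 = 103 − 34·3
1 = −34·209 + 69·103
1 = 69·4701 − 1552·209
1 = −1552·14312 + 4725·4701
1 = 4725·104885 − 34627·14312
1 = −34627·433852 + 143233·104885
1 = 143233·14422001 − 4761316·433852
1 = −4761316·43699855 + 14427181·14422001
So 14422001·14427181 ≡ 1 (mod 43699855).

14427181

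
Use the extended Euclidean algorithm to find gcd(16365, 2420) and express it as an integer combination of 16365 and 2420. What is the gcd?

5

Repeated division:
16365 = 6*2420 + 1845
2420 = 1*1845 + 575
1845 = 3*575 + 120
575 = 4*120 + 95
120 = 1*95 + 25
95 = 3*25 + 20
25 = 1*20 + 5
20 = 4*5 + 0
gcd(16365, 2420) = 5.
Express as a combination:
5 = 25 − 20
5 = −95 + 4·25
5 = 4·120 − 5·95
5 = −5·575 + 24·120
5 = 24·1845 − 77·575
5 = −77·2420 + 101·1845
5 = 101·16365 − 683·2420
So 5 = (101)·16365 + (-683)·2420.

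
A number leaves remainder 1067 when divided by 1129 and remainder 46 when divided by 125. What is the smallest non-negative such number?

Write x = 1067 + 1129·k. Then 1129·k ≡ 46 − 1067 ≡ 104 (mod 125).
Need 1129⁻¹ mod 125. Extended Euclid on (125, 4):
125 = 31·4 + 1
4 = 4·1 + 0
Back-substitute:
1 = 125 − 31·4
1129⁻¹ ≡ 94 (mod 125), so k ≡ 94·104 ≡ 26 (mod 125).
x = 1067 + 1129·26 = 30421.

30421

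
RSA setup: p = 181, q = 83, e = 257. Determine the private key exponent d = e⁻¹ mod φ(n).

φ(n) = (p−1)(q−1) = 180·82 = 14760.
Need d with 257·d ≡ 1 (mod 14760). Apply the extended Euclidean algorithm:
14760 = 57*257 + 111
257 = 2*111 + 35
111 = 3*35 + 6
35 = 5*6 + 5
6 = 1*5 + 1
5 = 5*1 + 0
Back-substitute:
1 = 6 − 5
1 = −35 + 6·6
1 = 6·111 − 19·35
1 = −19·257 + 44·111
1 = 44·14760 − 2527·257
So 257·(-2527) ≡ 1 (mod 14760), hence d ≡ -2527 ≡ 12233 (mod 14760).

12233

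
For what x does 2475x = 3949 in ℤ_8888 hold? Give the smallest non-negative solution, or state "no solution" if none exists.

First find gcd(2475, 8888):
8888 = 3·2475 + 1463
2475 = 1·1463 + 1012
1463 = 1·1012 + 451
1012 = 2·451 + 110
451 = 4·110 + 11
110 = 10·11 + 0
gcd = 11 and 11 | 3949, so solutions exist. Divide through by 11: 225x ≡ 359 (mod 808).
Now find 225⁻¹ mod 808:
808 = 3×225 + 133
225 = 1×133 + 92
133 = 1×92 + 41
92 = 2×41 + 10
41 = 4×10 + 1
10 = 10×1 + 0
Back-substitute:
1 = 41 − 4·10
1 = −4·92 + 9·41
1 = 9·133 − 13·92
1 = −13·225 + 22·133
1 = 22·808 − 79·225
So 225·(-79) ≡ 1 (mod 808), i.e. 225⁻¹ ≡ 729.
Then x ≡ 729·359 ≡ 727 (mod 808); the smallest non-negative solution is x = 727.

727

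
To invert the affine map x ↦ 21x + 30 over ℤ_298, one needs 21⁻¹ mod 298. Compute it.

71

Apply the Euclidean algorithm to 298 and 21:
298 = 14*21 + 4
21 = 5*4 + 1
4 = 4*1 + 0
Since gcd(21, 298) = 1, back-substitute to write 1 as a combination:
1 = 21 − 5·4
1 = −5·298 + 71·21
So 21·71 ≡ 1 (mod 298).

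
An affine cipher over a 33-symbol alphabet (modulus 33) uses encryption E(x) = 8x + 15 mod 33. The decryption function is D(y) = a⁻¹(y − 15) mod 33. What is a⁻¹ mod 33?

29

Run Euclid on (33, 8):
33 = 4·8 + 1
8 = 8·1 + 0
Since gcd(8, 33) = 1, back-substitute to write 1 as a combination:
1 = 33 − 4·8
So 8·(-4) ≡ 1 (mod 33), and -4 ≡ 29 (mod 33).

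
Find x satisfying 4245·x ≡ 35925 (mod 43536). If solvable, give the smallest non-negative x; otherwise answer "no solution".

First find gcd(4245, 43536):
43536 = 10×4245 + 1086
4245 = 3×1086 + 987
1086 = 1×987 + 99
987 = 9×99 + 96
99 = 1×96 + 3
96 = 32×3 + 0
gcd = 3 and 3 | 35925, so solutions exist. Divide through by 3: 1415x ≡ 11975 (mod 14512).
Now find 1415⁻¹ mod 14512:
14512 = 10*1415 + 362
1415 = 3*362 + 329
362 = 1*329 + 33
329 = 9*33 + 32
33 = 1*32 + 1
32 = 32*1 + 0
Back-substitute:
1 = 33 − 32
1 = −329 + 10·33
1 = 10·362 − 11·329
1 = −11·1415 + 43·362
1 = 43·14512 − 441·1415
So 1415·(-441) ≡ 1 (mod 14512), i.e. 1415⁻¹ ≡ 14071.
Then x ≡ 14071·11975 ≡ 1393 (mod 14512); the smallest non-negative solution is x = 1393.

1393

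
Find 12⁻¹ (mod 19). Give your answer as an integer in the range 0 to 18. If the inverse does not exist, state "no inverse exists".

Extended Euclidean algorithm:
19 = 1·12 + 7
12 = 1·7 + 5
7 = 1·5 + 2
5 = 2·2 + 1
2 = 2·1 + 0
The gcd is 1. Working backward:
1 = 5 − 2·2
1 = −2·7 + 3·5
1 = 3·12 − 5·7
1 = −5·19 + 8·12
So 12·8 ≡ 1 (mod 19).

8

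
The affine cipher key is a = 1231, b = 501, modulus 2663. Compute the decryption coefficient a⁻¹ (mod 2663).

2557

gcd(2663, 1231) by repeated division:
2663 = 2*1231 + 201
1231 = 6*201 + 25
201 = 8*25 + 1
25 = 25*1 + 0
gcd = 1, so the inverse exists. Back-substitute:
1 = 201 − 8·25
1 = −8·1231 + 49·201
1 = 49·2663 − 106·1231
Thus 1231·(-106) ≡ 1 (mod 2663); reducing, -106 mod 2663 = 2557.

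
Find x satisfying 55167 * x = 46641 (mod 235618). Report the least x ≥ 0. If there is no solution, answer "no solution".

First find gcd(55167, 235618):
235618 = 4·55167 + 14950
55167 = 3·14950 + 10317
14950 = 1·10317 + 4633
10317 = 2·4633 + 1051
4633 = 4·1051 + 429
1051 = 2·429 + 193
429 = 2·193 + 43
193 = 4·43 + 21
43 = 2·21 + 1
21 = 21·1 + 0
gcd = 1, so a unique solution mod 235618 exists.
Back-substitute for the Bézout coefficients:
1 = 43 − 2·21
1 = −2·193 + 9·43
1 = 9·429 − 20·193
1 = −20·1051 + 49·429
1 = 49·4633 − 216·1051
1 = −216·10317 + 481·4633
1 = 481·14950 − 697·10317
1 = −697·55167 + 2572·14950
1 = 2572·235618 − 10985·55167
So 55167·(-10985) ≡ 1 (mod 235618), giving 55167⁻¹ ≡ 224633.
x ≡ 55167⁻¹·46641 ≡ 224633·46641 ≡ 117765 (mod 235618).

117765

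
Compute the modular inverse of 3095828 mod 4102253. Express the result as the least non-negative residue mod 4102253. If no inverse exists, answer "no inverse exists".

gcd(4102253, 3095828) by repeated division:
4102253 = 1*3095828 + 1006425
3095828 = 3*1006425 + 76553
1006425 = 13*76553 + 11236
76553 = 6*11236 + 9137
11236 = 1*9137 + 2099
9137 = 4*2099 + 741
2099 = 2*741 + 617
741 = 1*617 + 124
617 = 4*124 + 121
124 = 1*121 + 3
121 = 40*3 + 1
3 = 3*1 + 0
Since gcd(3095828, 4102253) = 1, back-substitute to write 1 as a combination:
1 = 121 − 40·3
1 = −40·124 + 41·121
1 = 41·617 − 204·124
1 = −204·741 + 245·617
1 = 245·2099 − 694·741
1 = −694·9137 + 3021·2099
1 = 3021·11236 − 3715·9137
1 = −3715·76553 + 25311·11236
1 = 25311·1006425 − 332758·76553
1 = −332758·3095828 + 1023585·1006425
1 = 1023585·4102253 − 1356343·3095828
Hence 3095828⁻¹ ≡ -1356343 ≡ 2745910 (mod 4102253).

2745910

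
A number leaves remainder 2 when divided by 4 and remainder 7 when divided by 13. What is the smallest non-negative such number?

46

Write x = 2 + 4·k. Then 4·k ≡ 7 − 2 ≡ 5 (mod 13).
Need 4⁻¹ mod 13. Extended Euclid on (13, 4):
13 = 3×4 + 1
4 = 4×1 + 0
Back-substitute:
1 = 13 − 3·4
4⁻¹ ≡ 10 (mod 13), so k ≡ 10·5 ≡ 11 (mod 13).
x = 2 + 4·11 = 46.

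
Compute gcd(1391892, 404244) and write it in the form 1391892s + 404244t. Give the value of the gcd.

12

Repeated division:
1391892 = 3*404244 + 179160
404244 = 2*179160 + 45924
179160 = 3*45924 + 41388
45924 = 1*41388 + 4536
41388 = 9*4536 + 564
4536 = 8*564 + 24
564 = 23*24 + 12
24 = 2*12 + 0
gcd(1391892, 404244) = 12.
Express as a combination:
12 = 564 − 23·24
12 = −23·4536 + 185·564
12 = 185·41388 − 1688·4536
12 = −1688·45924 + 1873·41388
12 = 1873·179160 − 7307·45924
12 = −7307·404244 + 16487·179160
12 = 16487·1391892 − 56768·404244
So 12 = (16487)·1391892 + (-56768)·404244.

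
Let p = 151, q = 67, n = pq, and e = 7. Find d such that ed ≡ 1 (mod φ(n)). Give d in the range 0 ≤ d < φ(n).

φ(n) = (p−1)(q−1) = 150·66 = 9900.
Need d with 7·d ≡ 1 (mod 9900). Apply the extended Euclidean algorithm:
9900 = 1414×7 + 2
7 = 3×2 + 1
2 = 2×1 + 0
Back-substitute:
1 = 7 − 3·2
1 = −3·9900 + 4243·7
So 7·4243 ≡ 1 (mod 9900), hence d = 4243.

4243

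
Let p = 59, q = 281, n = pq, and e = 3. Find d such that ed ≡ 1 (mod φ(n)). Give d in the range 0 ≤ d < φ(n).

φ(n) = (p−1)(q−1) = 58·280 = 16240.
Need d with 3·d ≡ 1 (mod 16240). Apply the extended Euclidean algorithm:
16240 = 5413×3 + 1
3 = 3×1 + 0
Back-substitute:
1 = 16240 − 5413·3
So 3·(-5413) ≡ 1 (mod 16240), hence d ≡ -5413 ≡ 10827 (mod 16240).

10827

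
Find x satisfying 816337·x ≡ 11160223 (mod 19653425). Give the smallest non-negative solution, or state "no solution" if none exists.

First find gcd(816337, 19653425):
19653425 = 24*816337 + 61337
816337 = 13*61337 + 18956
61337 = 3*18956 + 4469
18956 = 4*4469 + 1080
4469 = 4*1080 + 149
1080 = 7*149 + 37
149 = 4*37 + 1
37 = 37*1 + 0
gcd = 1, so a unique solution mod 19653425 exists.
Back-substitute for the Bézout coefficients:
1 = 149 − 4·37
1 = −4·1080 + 29·149
1 = 29·4469 − 120·1080
1 = −120·18956 + 509·4469
1 = 509·61337 − 1647·18956
1 = −1647·816337 + 21920·61337
1 = 21920·19653425 − 527727·816337
So 816337·(-527727) ≡ 1 (mod 19653425), giving 816337⁻¹ ≡ 19125698.
x ≡ 816337⁻¹·11160223 ≡ 19125698·11160223 ≡ 10520054 (mod 19653425).

10520054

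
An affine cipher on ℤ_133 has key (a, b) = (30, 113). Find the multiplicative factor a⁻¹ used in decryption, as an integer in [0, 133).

Run Euclid on (133, 30):
133 = 4*30 + 13
30 = 2*13 + 4
13 = 3*4 + 1
4 = 4*1 + 0
The gcd is 1. Working backward:
1 = 13 − 3·4
1 = −3·30 + 7·13
1 = 7·133 − 31·30
So 30·(-31) ≡ 1 (mod 133), and -31 ≡ 102 (mod 133).

102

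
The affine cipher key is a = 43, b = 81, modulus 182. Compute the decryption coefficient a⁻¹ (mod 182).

127

Apply the Euclidean algorithm to 182 and 43:
182 = 4·43 + 10
43 = 4·10 + 3
10 = 3·3 + 1
3 = 3·1 + 0
The gcd is 1. Working backward:
1 = 10 − 3·3
1 = −3·43 + 13·10
1 = 13·182 − 55·43
Thus 43·(-55) ≡ 1 (mod 182); reducing, -55 mod 182 = 127.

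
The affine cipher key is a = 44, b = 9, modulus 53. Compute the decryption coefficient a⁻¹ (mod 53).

47

Apply the Euclidean algorithm to 53 and 44:
53 = 1·44 + 9
44 = 4·9 + 8
9 = 1·8 + 1
8 = 8·1 + 0
gcd = 1, so the inverse exists. Back-substitute:
1 = 9 − 8
1 = −44 + 5·9
1 = 5·53 − 6·44
Hence 44⁻¹ ≡ -6 ≡ 47 (mod 53).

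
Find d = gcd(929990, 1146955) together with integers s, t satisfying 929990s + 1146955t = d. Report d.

5

Apply Euclid's algorithm to 1146955 and 929990:
1146955 = 1·929990 + 216965
929990 = 4·216965 + 62130
216965 = 3·62130 + 30575
62130 = 2·30575 + 980
30575 = 31·980 + 195
980 = 5·195 + 5
195 = 39·5 + 0
gcd(929990, 1146955) = 5.
Working backward:
5 = 980 − 5·195
5 = −5·30575 + 156·980
5 = 156·62130 − 317·30575
5 = −317·216965 + 1107·62130
5 = 1107·929990 − 4745·216965
5 = −4745·1146955 + 5852·929990
So 5 = (-4745)·1146955 + (5852)·929990.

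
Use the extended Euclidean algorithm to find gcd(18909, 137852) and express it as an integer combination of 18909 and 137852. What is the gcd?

11

Apply Euclid's algorithm to 137852 and 18909:
137852 = 7*18909 + 5489
18909 = 3*5489 + 2442
5489 = 2*2442 + 605
2442 = 4*605 + 22
605 = 27*22 + 11
22 = 2*11 + 0
gcd(18909, 137852) = 11.
Express as a combination:
11 = 605 − 27·22
11 = −27·2442 + 109·605
11 = 109·5489 − 245·2442
11 = −245·18909 + 844·5489
11 = 844·137852 − 6153·18909
So 11 = (844)·137852 + (-6153)·18909.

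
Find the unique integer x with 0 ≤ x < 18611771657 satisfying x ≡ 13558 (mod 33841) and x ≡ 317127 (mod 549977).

Write x = 13558 + 33841·k. Then 33841·k ≡ 317127 − 13558 ≡ 303569 (mod 549977).
Need 33841⁻¹ mod 549977. Extended Euclid on (549977, 33841):
549977 = 16×33841 + 8521
33841 = 3×8521 + 8278
8521 = 1×8278 + 243
8278 = 34×243 + 16
243 = 15×16 + 3
16 = 5×3 + 1
3 = 3×1 + 0
Back-substitute:
1 = 16 − 5·3
1 = −5·243 + 76·16
1 = 76·8278 − 2589·243
1 = −2589·8521 + 2665·8278
1 = 2665·33841 − 10584·8521
1 = −10584·549977 + 172009·33841
33841⁻¹ ≡ 172009 (mod 549977), so k ≡ 172009·303569 ≡ 133810 (mod 549977).
x = 13558 + 33841·133810 = 4528277768.

4528277768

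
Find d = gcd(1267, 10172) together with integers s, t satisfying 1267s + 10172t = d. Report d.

1

Apply Euclid's algorithm to 10172 and 1267:
10172 = 8*1267 + 36
1267 = 35*36 + 7
36 = 5*7 + 1
7 = 7*1 + 0
gcd(1267, 10172) = 1.
Back-substituting:
1 = 36 − 5·7
1 = −5·1267 + 176·36
1 = 176·10172 − 1413·1267
So 1 = (176)·10172 + (-1413)·1267.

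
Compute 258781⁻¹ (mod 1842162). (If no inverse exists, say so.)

1415515

Apply the Euclidean algorithm to 1842162 and 258781:
1842162 = 7*258781 + 30695
258781 = 8*30695 + 13221
30695 = 2*13221 + 4253
13221 = 3*4253 + 462
4253 = 9*462 + 95
462 = 4*95 + 82
95 = 1*82 + 13
82 = 6*13 + 4
13 = 3*4 + 1
4 = 4*1 + 0
Since gcd(258781, 1842162) = 1, back-substitute to write 1 as a combination:
1 = 13 − 3·4
1 = −3·82 + 19·13
1 = 19·95 − 22·82
1 = −22·462 + 107·95
1 = 107·4253 − 985·462
1 = −985·13221 + 3062·4253
1 = 3062·30695 − 7109·13221
1 = −7109·258781 + 59934·30695
1 = 59934·1842162 − 426647·258781
Thus 258781·(-426647) ≡ 1 (mod 1842162); reducing, -426647 mod 1842162 = 1415515.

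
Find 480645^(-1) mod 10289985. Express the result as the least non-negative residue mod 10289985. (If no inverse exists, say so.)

Compute gcd(480645, 10289985):
10289985 = 21·480645 + 196440
480645 = 2·196440 + 87765
196440 = 2·87765 + 20910
87765 = 4·20910 + 4125
20910 = 5·4125 + 285
4125 = 14·285 + 135
285 = 2·135 + 15
135 = 9·15 + 0
The gcd is 15, not 1, hence no inverse exists.

no inverse exists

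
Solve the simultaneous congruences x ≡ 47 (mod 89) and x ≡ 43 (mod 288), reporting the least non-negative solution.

Write x = 47 + 89·k. Then 89·k ≡ 43 − 47 ≡ 284 (mod 288).
Need 89⁻¹ mod 288. Extended Euclid on (288, 89):
288 = 3·89 + 21
89 = 4·21 + 5
21 = 4·5 + 1
5 = 5·1 + 0
Back-substitute:
1 = 21 − 4·5
1 = −4·89 + 17·21
1 = 17·288 − 55·89
89⁻¹ ≡ 233 (mod 288), so k ≡ 233·284 ≡ 220 (mod 288).
x = 47 + 89·220 = 19627.

19627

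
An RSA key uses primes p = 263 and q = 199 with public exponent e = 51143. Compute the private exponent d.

φ(n) = (p−1)(q−1) = 262·198 = 51876.
Need d with 51143·d ≡ 1 (mod 51876). Apply the extended Euclidean algorithm:
51876 = 1·51143 + 733
51143 = 69·733 + 566
733 = 1·566 + 167
566 = 3·167 + 65
167 = 2·65 + 37
65 = 1·37 + 28
37 = 1·28 + 9
28 = 3·9 + 1
9 = 9·1 + 0
Back-substitute:
1 = 28 − 3·9
1 = −3·37 + 4·28
1 = 4·65 − 7·37
1 = −7·167 + 18·65
1 = 18·566 − 61·167
1 = −61·733 + 79·566
1 = 79·51143 − 5512·733
1 = −5512·51876 + 5591·51143
So 51143·5591 ≡ 1 (mod 51876), hence d = 5591.

5591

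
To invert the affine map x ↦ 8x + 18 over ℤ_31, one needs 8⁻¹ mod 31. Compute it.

4

Run Euclid on (31, 8):
31 = 3×8 + 7
8 = 1×7 + 1
7 = 7×1 + 0
The gcd is 1. Working backward:
1 = 8 − 7
1 = −31 + 4·8
So 8·4 ≡ 1 (mod 31).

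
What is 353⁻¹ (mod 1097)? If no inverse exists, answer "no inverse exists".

Run Euclid on (1097, 353):
1097 = 3·353 + 38
353 = 9·38 + 11
38 = 3·11 + 5
11 = 2·5 + 1
5 = 5·1 + 0
The gcd is 1. Working backward:
1 = 11 − 2·5
1 = −2·38 + 7·11
1 = 7·353 − 65·38
1 = −65·1097 + 202·353
So 353·202 ≡ 1 (mod 1097).

202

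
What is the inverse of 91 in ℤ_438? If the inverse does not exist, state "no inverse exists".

Apply the Euclidean algorithm to 438 and 91:
438 = 4·91 + 74
91 = 1·74 + 17
74 = 4·17 + 6
17 = 2·6 + 5
6 = 1·5 + 1
5 = 5·1 + 0
Since gcd(91, 438) = 1, back-substitute to write 1 as a combination:
1 = 6 − 5
1 = −17 + 3·6
1 = 3·74 − 13·17
1 = −13·91 + 16·74
1 = 16·438 − 77·91
Thus 91·(-77) ≡ 1 (mod 438); reducing, -77 mod 438 = 361.

361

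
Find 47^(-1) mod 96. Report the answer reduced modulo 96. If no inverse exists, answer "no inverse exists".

gcd(96, 47) by repeated division:
96 = 2×47 + 2
47 = 23×2 + 1
2 = 2×1 + 0
Since gcd(47, 96) = 1, back-substitute to write 1 as a combination:
1 = 47 − 23·2
1 = −23·96 + 47·47
So 47·47 ≡ 1 (mod 96).

47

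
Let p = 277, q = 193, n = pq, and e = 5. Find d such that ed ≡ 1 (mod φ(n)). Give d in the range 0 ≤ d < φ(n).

φ(n) = (p−1)(q−1) = 276·192 = 52992.
Need d with 5·d ≡ 1 (mod 52992). Apply the extended Euclidean algorithm:
52992 = 10598×5 + 2
5 = 2×2 + 1
2 = 2×1 + 0
Back-substitute:
1 = 5 − 2·2
1 = −2·52992 + 21197·5
So 5·21197 ≡ 1 (mod 52992), hence d = 21197.

21197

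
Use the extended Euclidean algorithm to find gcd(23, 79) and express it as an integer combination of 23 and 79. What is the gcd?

1

Apply Euclid's algorithm to 79 and 23:
79 = 3·23 + 10
23 = 2·10 + 3
10 = 3·3 + 1
3 = 3·1 + 0
gcd(23, 79) = 1.
Express as a combination:
1 = 10 − 3·3
1 = −3·23 + 7·10
1 = 7·79 − 24·23
So 1 = (7)·79 + (-24)·23.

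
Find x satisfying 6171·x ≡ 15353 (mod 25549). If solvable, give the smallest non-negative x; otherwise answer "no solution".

13309

First find gcd(6171, 25549):
25549 = 4*6171 + 865
6171 = 7*865 + 116
865 = 7*116 + 53
116 = 2*53 + 10
53 = 5*10 + 3
10 = 3*3 + 1
3 = 3*1 + 0
gcd = 1, so a unique solution mod 25549 exists.
Back-substitute for the Bézout coefficients:
1 = 10 − 3·3
1 = −3·53 + 16·10
1 = 16·116 − 35·53
1 = −35·865 + 261·116
1 = 261·6171 − 1862·865
1 = −1862·25549 + 7709·6171
So 6171·(7709) ≡ 1 (mod 25549), giving 6171⁻¹ ≡ 7709.
x ≡ 6171⁻¹·15353 ≡ 7709·15353 ≡ 13309 (mod 25549).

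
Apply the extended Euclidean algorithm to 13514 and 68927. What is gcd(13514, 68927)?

1

Apply Euclid's algorithm to 68927 and 13514:
68927 = 5×13514 + 1357
13514 = 9×1357 + 1301
1357 = 1×1301 + 56
1301 = 23×56 + 13
56 = 4×13 + 4
13 = 3×4 + 1
4 = 4×1 + 0
gcd(13514, 68927) = 1.
Working backward:
1 = 13 − 3·4
1 = −3·56 + 13·13
1 = 13·1301 − 302·56
1 = −302·1357 + 315·1301
1 = 315·13514 − 3137·1357
1 = −3137·68927 + 16000·13514
So 1 = (-3137)·68927 + (16000)·13514.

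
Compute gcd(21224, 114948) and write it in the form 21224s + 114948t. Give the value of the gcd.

4

Repeated division:
114948 = 5*21224 + 8828
21224 = 2*8828 + 3568
8828 = 2*3568 + 1692
3568 = 2*1692 + 184
1692 = 9*184 + 36
184 = 5*36 + 4
36 = 9*4 + 0
gcd(21224, 114948) = 4.
Back-substituting:
4 = 184 − 5·36
4 = −5·1692 + 46·184
4 = 46·3568 − 97·1692
4 = −97·8828 + 240·3568
4 = 240·21224 − 577·8828
4 = −577·114948 + 3125·21224
So 4 = (-577)·114948 + (3125)·21224.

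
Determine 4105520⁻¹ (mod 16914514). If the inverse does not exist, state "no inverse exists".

Compute gcd(4105520, 16914514):
16914514 = 4×4105520 + 492434
4105520 = 8×492434 + 166048
492434 = 2×166048 + 160338
166048 = 1×160338 + 5710
160338 = 28×5710 + 458
5710 = 12×458 + 214
458 = 2×214 + 30
214 = 7×30 + 4
30 = 7×4 + 2
4 = 2×2 + 0
The gcd is 2, not 1, hence no inverse exists.

no inverse exists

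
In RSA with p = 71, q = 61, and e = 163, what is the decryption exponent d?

3427

φ(n) = (p−1)(q−1) = 70·60 = 4200.
Need d with 163·d ≡ 1 (mod 4200). Apply the extended Euclidean algorithm:
4200 = 25·163 + 125
163 = 1·125 + 38
125 = 3·38 + 11
38 = 3·11 + 5
11 = 2·5 + 1
5 = 5·1 + 0
Back-substitute:
1 = 11 − 2·5
1 = −2·38 + 7·11
1 = 7·125 − 23·38
1 = −23·163 + 30·125
1 = 30·4200 − 773·163
So 163·(-773) ≡ 1 (mod 4200), hence d ≡ -773 ≡ 3427 (mod 4200).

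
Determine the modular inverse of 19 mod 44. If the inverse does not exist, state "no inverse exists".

7

gcd(44, 19) by repeated division:
44 = 2·19 + 6
19 = 3·6 + 1
6 = 6·1 + 0
The gcd is 1. Working backward:
1 = 19 − 3·6
1 = −3·44 + 7·19
So 19·7 ≡ 1 (mod 44).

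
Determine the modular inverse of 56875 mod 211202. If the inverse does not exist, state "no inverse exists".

Extended Euclidean algorithm:
211202 = 3·56875 + 40577
56875 = 1·40577 + 16298
40577 = 2·16298 + 7981
16298 = 2·7981 + 336
7981 = 23·336 + 253
336 = 1·253 + 83
253 = 3·83 + 4
83 = 20·4 + 3
4 = 1·3 + 1
3 = 3·1 + 0
Since gcd(56875, 211202) = 1, back-substitute to write 1 as a combination:
1 = 4 − 3
1 = −83 + 21·4
1 = 21·253 − 64·83
1 = −64·336 + 85·253
1 = 85·7981 − 2019·336
1 = −2019·16298 + 4123·7981
1 = 4123·40577 − 10265·16298
1 = −10265·56875 + 14388·40577
1 = 14388·211202 − 53429·56875
So 56875·(-53429) ≡ 1 (mod 211202), and -53429 ≡ 157773 (mod 211202).

157773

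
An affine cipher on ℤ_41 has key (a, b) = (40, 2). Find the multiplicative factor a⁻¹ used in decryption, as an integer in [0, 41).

gcd(41, 40) by repeated division:
41 = 1*40 + 1
40 = 40*1 + 0
Since gcd(40, 41) = 1, back-substitute to write 1 as a combination:
1 = 41 − 40
Thus 40·(-1) ≡ 1 (mod 41); reducing, -1 mod 41 = 40.

40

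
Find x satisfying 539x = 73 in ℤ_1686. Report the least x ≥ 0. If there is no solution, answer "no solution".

First find gcd(539, 1686):
1686 = 3×539 + 69
539 = 7×69 + 56
69 = 1×56 + 13
56 = 4×13 + 4
13 = 3×4 + 1
4 = 4×1 + 0
gcd = 1, so a unique solution mod 1686 exists.
Back-substitute for the Bézout coefficients:
1 = 13 − 3·4
1 = −3·56 + 13·13
1 = 13·69 − 16·56
1 = −16·539 + 125·69
1 = 125·1686 − 391·539
So 539·(-391) ≡ 1 (mod 1686), giving 539⁻¹ ≡ 1295.
x ≡ 539⁻¹·73 ≡ 1295·73 ≡ 119 (mod 1686).

119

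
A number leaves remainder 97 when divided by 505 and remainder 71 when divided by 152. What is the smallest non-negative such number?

23327

Write x = 97 + 505·k. Then 505·k ≡ 71 − 97 ≡ 126 (mod 152).
Need 505⁻¹ mod 152. Extended Euclid on (152, 49):
152 = 3·49 + 5
49 = 9·5 + 4
5 = 1·4 + 1
4 = 4·1 + 0
Back-substitute:
1 = 5 − 4
1 = −49 + 10·5
1 = 10·152 − 31·49
505⁻¹ ≡ 121 (mod 152), so k ≡ 121·126 ≡ 46 (mod 152).
x = 97 + 505·46 = 23327.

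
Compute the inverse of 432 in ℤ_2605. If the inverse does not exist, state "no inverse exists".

1803

gcd(2605, 432) by repeated division:
2605 = 6·432 + 13
432 = 33·13 + 3
13 = 4·3 + 1
3 = 3·1 + 0
The gcd is 1. Working backward:
1 = 13 − 4·3
1 = −4·432 + 133·13
1 = 133·2605 − 802·432
Thus 432·(-802) ≡ 1 (mod 2605); reducing, -802 mod 2605 = 1803.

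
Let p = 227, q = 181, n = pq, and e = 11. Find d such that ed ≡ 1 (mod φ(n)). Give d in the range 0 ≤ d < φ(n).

18491

φ(n) = (p−1)(q−1) = 226·180 = 40680.
Need d with 11·d ≡ 1 (mod 40680). Apply the extended Euclidean algorithm:
40680 = 3698×11 + 2
11 = 5×2 + 1
2 = 2×1 + 0
Back-substitute:
1 = 11 − 5·2
1 = −5·40680 + 18491·11
So 11·18491 ≡ 1 (mod 40680), hence d = 18491.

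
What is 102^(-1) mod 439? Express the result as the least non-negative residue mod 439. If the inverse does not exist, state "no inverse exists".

Apply the Euclidean algorithm to 439 and 102:
439 = 4×102 + 31
102 = 3×31 + 9
31 = 3×9 + 4
9 = 2×4 + 1
4 = 4×1 + 0
The gcd is 1. Working backward:
1 = 9 − 2·4
1 = −2·31 + 7·9
1 = 7·102 − 23·31
1 = −23·439 + 99·102
So 102·99 ≡ 1 (mod 439).

99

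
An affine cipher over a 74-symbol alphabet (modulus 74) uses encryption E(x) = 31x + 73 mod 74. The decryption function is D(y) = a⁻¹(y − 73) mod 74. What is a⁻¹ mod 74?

43

Extended Euclidean algorithm:
74 = 2*31 + 12
31 = 2*12 + 7
12 = 1*7 + 5
7 = 1*5 + 2
5 = 2*2 + 1
2 = 2*1 + 0
Since gcd(31, 74) = 1, back-substitute to write 1 as a combination:
1 = 5 − 2·2
1 = −2·7 + 3·5
1 = 3·12 − 5·7
1 = −5·31 + 13·12
1 = 13·74 − 31·31
So 31·(-31) ≡ 1 (mod 74), and -31 ≡ 43 (mod 74).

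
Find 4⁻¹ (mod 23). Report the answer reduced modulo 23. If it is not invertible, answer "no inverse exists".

gcd(23, 4) by repeated division:
23 = 5×4 + 3
4 = 1×3 + 1
3 = 3×1 + 0
The gcd is 1. Working backward:
1 = 4 − 3
1 = −23 + 6·4
So 4·6 ≡ 1 (mod 23).

6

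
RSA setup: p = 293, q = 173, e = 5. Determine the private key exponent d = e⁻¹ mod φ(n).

φ(n) = (p−1)(q−1) = 292·172 = 50224.
Need d with 5·d ≡ 1 (mod 50224). Apply the extended Euclidean algorithm:
50224 = 10044×5 + 4
5 = 1×4 + 1
4 = 4×1 + 0
Back-substitute:
1 = 5 − 4
1 = −50224 + 10045·5
So 5·10045 ≡ 1 (mod 50224), hence d = 10045.

10045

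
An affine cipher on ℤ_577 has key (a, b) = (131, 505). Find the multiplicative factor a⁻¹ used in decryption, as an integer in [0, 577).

Apply the Euclidean algorithm to 577 and 131:
577 = 4*131 + 53
131 = 2*53 + 25
53 = 2*25 + 3
25 = 8*3 + 1
3 = 3*1 + 0
Since gcd(131, 577) = 1, back-substitute to write 1 as a combination:
1 = 25 − 8·3
1 = −8·53 + 17·25
1 = 17·131 − 42·53
1 = −42·577 + 185·131
So 131·185 ≡ 1 (mod 577).

185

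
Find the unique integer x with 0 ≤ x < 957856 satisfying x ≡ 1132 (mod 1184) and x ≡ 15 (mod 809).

Write x = 1132 + 1184·k. Then 1184·k ≡ 15 − 1132 ≡ 501 (mod 809).
Need 1184⁻¹ mod 809. Extended Euclid on (809, 375):
809 = 2×375 + 59
375 = 6×59 + 21
59 = 2×21 + 17
21 = 1×17 + 4
17 = 4×4 + 1
4 = 4×1 + 0
Back-substitute:
1 = 17 − 4·4
1 = −4·21 + 5·17
1 = 5·59 − 14·21
1 = −14·375 + 89·59
1 = 89·809 − 192·375
1184⁻¹ ≡ 617 (mod 809), so k ≡ 617·501 ≡ 79 (mod 809).
x = 1132 + 1184·79 = 94668.

94668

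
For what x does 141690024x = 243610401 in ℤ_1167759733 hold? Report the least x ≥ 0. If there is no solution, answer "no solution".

gcd(141690024, 1167759733):
1167759733 = 8×141690024 + 34239541
141690024 = 4×34239541 + 4731860
34239541 = 7×4731860 + 1116521
4731860 = 4×1116521 + 265776
1116521 = 4×265776 + 53417
265776 = 4×53417 + 52108
53417 = 1×52108 + 1309
52108 = 39×1309 + 1057
1309 = 1×1057 + 252
1057 = 4×252 + 49
252 = 5×49 + 7
49 = 7×7 + 0
gcd = 7, but 7 ∤ 243610401, so the congruence has no solution.

no solution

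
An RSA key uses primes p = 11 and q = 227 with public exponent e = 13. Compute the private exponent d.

φ(n) = (p−1)(q−1) = 10·226 = 2260.
Need d with 13·d ≡ 1 (mod 2260). Apply the extended Euclidean algorithm:
2260 = 173·13 + 11
13 = 1·11 + 2
11 = 5·2 + 1
2 = 2·1 + 0
Back-substitute:
1 = 11 − 5·2
1 = −5·13 + 6·11
1 = 6·2260 − 1043·13
So 13·(-1043) ≡ 1 (mod 2260), hence d ≡ -1043 ≡ 1217 (mod 2260).

1217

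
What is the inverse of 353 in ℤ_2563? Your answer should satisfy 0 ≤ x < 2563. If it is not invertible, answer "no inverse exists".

Extended Euclidean algorithm:
2563 = 7*353 + 92
353 = 3*92 + 77
92 = 1*77 + 15
77 = 5*15 + 2
15 = 7*2 + 1
2 = 2*1 + 0
Since gcd(353, 2563) = 1, back-substitute to write 1 as a combination:
1 = 15 − 7·2
1 = −7·77 + 36·15
1 = 36·92 − 43·77
1 = −43·353 + 165·92
1 = 165·2563 − 1198·353
Hence 353⁻¹ ≡ -1198 ≡ 1365 (mod 2563).

1365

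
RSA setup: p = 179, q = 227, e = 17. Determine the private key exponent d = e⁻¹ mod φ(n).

33129

φ(n) = (p−1)(q−1) = 178·226 = 40228.
Need d with 17·d ≡ 1 (mod 40228). Apply the extended Euclidean algorithm:
40228 = 2366*17 + 6
17 = 2*6 + 5
6 = 1*5 + 1
5 = 5*1 + 0
Back-substitute:
1 = 6 − 5
1 = −17 + 3·6
1 = 3·40228 − 7099·17
So 17·(-7099) ≡ 1 (mod 40228), hence d ≡ -7099 ≡ 33129 (mod 40228).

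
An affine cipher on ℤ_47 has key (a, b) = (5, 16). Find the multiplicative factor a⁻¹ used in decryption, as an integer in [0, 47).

19

gcd(47, 5) by repeated division:
47 = 9×5 + 2
5 = 2×2 + 1
2 = 2×1 + 0
gcd = 1, so the inverse exists. Back-substitute:
1 = 5 − 2·2
1 = −2·47 + 19·5
So 5·19 ≡ 1 (mod 47).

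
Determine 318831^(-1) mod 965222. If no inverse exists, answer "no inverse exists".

937025

Extended Euclidean algorithm:
965222 = 3×318831 + 8729
318831 = 36×8729 + 4587
8729 = 1×4587 + 4142
4587 = 1×4142 + 445
4142 = 9×445 + 137
445 = 3×137 + 34
137 = 4×34 + 1
34 = 34×1 + 0
Since gcd(318831, 965222) = 1, back-substitute to write 1 as a combination:
1 = 137 − 4·34
1 = −4·445 + 13·137
1 = 13·4142 − 121·445
1 = −121·4587 + 134·4142
1 = 134·8729 − 255·4587
1 = −255·318831 + 9314·8729
1 = 9314·965222 − 28197·318831
Hence 318831⁻¹ ≡ -28197 ≡ 937025 (mod 965222).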